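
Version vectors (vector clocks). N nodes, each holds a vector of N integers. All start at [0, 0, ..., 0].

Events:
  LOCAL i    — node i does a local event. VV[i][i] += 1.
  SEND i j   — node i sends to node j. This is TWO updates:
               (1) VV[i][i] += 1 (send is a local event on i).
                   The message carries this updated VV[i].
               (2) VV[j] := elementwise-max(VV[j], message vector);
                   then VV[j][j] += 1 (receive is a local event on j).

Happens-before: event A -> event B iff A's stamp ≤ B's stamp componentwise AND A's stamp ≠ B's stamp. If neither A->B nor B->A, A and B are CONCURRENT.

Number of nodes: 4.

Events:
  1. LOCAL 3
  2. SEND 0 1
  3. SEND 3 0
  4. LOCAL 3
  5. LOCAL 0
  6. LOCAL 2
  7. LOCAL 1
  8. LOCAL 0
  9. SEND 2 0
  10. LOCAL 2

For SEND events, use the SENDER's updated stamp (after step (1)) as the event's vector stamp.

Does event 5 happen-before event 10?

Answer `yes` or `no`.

Initial: VV[0]=[0, 0, 0, 0]
Initial: VV[1]=[0, 0, 0, 0]
Initial: VV[2]=[0, 0, 0, 0]
Initial: VV[3]=[0, 0, 0, 0]
Event 1: LOCAL 3: VV[3][3]++ -> VV[3]=[0, 0, 0, 1]
Event 2: SEND 0->1: VV[0][0]++ -> VV[0]=[1, 0, 0, 0], msg_vec=[1, 0, 0, 0]; VV[1]=max(VV[1],msg_vec) then VV[1][1]++ -> VV[1]=[1, 1, 0, 0]
Event 3: SEND 3->0: VV[3][3]++ -> VV[3]=[0, 0, 0, 2], msg_vec=[0, 0, 0, 2]; VV[0]=max(VV[0],msg_vec) then VV[0][0]++ -> VV[0]=[2, 0, 0, 2]
Event 4: LOCAL 3: VV[3][3]++ -> VV[3]=[0, 0, 0, 3]
Event 5: LOCAL 0: VV[0][0]++ -> VV[0]=[3, 0, 0, 2]
Event 6: LOCAL 2: VV[2][2]++ -> VV[2]=[0, 0, 1, 0]
Event 7: LOCAL 1: VV[1][1]++ -> VV[1]=[1, 2, 0, 0]
Event 8: LOCAL 0: VV[0][0]++ -> VV[0]=[4, 0, 0, 2]
Event 9: SEND 2->0: VV[2][2]++ -> VV[2]=[0, 0, 2, 0], msg_vec=[0, 0, 2, 0]; VV[0]=max(VV[0],msg_vec) then VV[0][0]++ -> VV[0]=[5, 0, 2, 2]
Event 10: LOCAL 2: VV[2][2]++ -> VV[2]=[0, 0, 3, 0]
Event 5 stamp: [3, 0, 0, 2]
Event 10 stamp: [0, 0, 3, 0]
[3, 0, 0, 2] <= [0, 0, 3, 0]? False. Equal? False. Happens-before: False

Answer: no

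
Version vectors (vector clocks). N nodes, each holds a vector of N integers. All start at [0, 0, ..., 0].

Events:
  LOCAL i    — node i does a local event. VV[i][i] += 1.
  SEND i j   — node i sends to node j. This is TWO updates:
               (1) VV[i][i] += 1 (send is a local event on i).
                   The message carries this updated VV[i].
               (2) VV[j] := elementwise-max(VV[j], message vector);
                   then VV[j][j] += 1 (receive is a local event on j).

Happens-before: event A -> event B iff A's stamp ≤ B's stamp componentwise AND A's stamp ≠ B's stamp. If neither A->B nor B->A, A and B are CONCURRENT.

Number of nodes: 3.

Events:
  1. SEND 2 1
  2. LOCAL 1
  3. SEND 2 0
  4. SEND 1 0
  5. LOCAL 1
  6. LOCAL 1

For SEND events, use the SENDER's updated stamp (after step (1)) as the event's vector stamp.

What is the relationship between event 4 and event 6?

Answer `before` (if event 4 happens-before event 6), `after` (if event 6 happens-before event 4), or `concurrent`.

Initial: VV[0]=[0, 0, 0]
Initial: VV[1]=[0, 0, 0]
Initial: VV[2]=[0, 0, 0]
Event 1: SEND 2->1: VV[2][2]++ -> VV[2]=[0, 0, 1], msg_vec=[0, 0, 1]; VV[1]=max(VV[1],msg_vec) then VV[1][1]++ -> VV[1]=[0, 1, 1]
Event 2: LOCAL 1: VV[1][1]++ -> VV[1]=[0, 2, 1]
Event 3: SEND 2->0: VV[2][2]++ -> VV[2]=[0, 0, 2], msg_vec=[0, 0, 2]; VV[0]=max(VV[0],msg_vec) then VV[0][0]++ -> VV[0]=[1, 0, 2]
Event 4: SEND 1->0: VV[1][1]++ -> VV[1]=[0, 3, 1], msg_vec=[0, 3, 1]; VV[0]=max(VV[0],msg_vec) then VV[0][0]++ -> VV[0]=[2, 3, 2]
Event 5: LOCAL 1: VV[1][1]++ -> VV[1]=[0, 4, 1]
Event 6: LOCAL 1: VV[1][1]++ -> VV[1]=[0, 5, 1]
Event 4 stamp: [0, 3, 1]
Event 6 stamp: [0, 5, 1]
[0, 3, 1] <= [0, 5, 1]? True
[0, 5, 1] <= [0, 3, 1]? False
Relation: before

Answer: before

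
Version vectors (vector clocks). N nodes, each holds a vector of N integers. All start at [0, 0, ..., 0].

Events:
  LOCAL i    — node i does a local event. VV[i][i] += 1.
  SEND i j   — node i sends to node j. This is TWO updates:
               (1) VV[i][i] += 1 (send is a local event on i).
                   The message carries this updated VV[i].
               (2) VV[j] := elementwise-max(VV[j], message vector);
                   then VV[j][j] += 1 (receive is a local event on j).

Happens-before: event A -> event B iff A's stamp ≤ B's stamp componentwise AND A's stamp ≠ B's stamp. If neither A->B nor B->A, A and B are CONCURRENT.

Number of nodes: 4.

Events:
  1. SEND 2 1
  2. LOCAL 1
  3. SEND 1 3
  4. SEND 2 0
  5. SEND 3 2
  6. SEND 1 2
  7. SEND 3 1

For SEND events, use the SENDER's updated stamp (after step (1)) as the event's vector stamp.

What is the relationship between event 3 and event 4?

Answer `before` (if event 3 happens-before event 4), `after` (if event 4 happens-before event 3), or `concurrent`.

Initial: VV[0]=[0, 0, 0, 0]
Initial: VV[1]=[0, 0, 0, 0]
Initial: VV[2]=[0, 0, 0, 0]
Initial: VV[3]=[0, 0, 0, 0]
Event 1: SEND 2->1: VV[2][2]++ -> VV[2]=[0, 0, 1, 0], msg_vec=[0, 0, 1, 0]; VV[1]=max(VV[1],msg_vec) then VV[1][1]++ -> VV[1]=[0, 1, 1, 0]
Event 2: LOCAL 1: VV[1][1]++ -> VV[1]=[0, 2, 1, 0]
Event 3: SEND 1->3: VV[1][1]++ -> VV[1]=[0, 3, 1, 0], msg_vec=[0, 3, 1, 0]; VV[3]=max(VV[3],msg_vec) then VV[3][3]++ -> VV[3]=[0, 3, 1, 1]
Event 4: SEND 2->0: VV[2][2]++ -> VV[2]=[0, 0, 2, 0], msg_vec=[0, 0, 2, 0]; VV[0]=max(VV[0],msg_vec) then VV[0][0]++ -> VV[0]=[1, 0, 2, 0]
Event 5: SEND 3->2: VV[3][3]++ -> VV[3]=[0, 3, 1, 2], msg_vec=[0, 3, 1, 2]; VV[2]=max(VV[2],msg_vec) then VV[2][2]++ -> VV[2]=[0, 3, 3, 2]
Event 6: SEND 1->2: VV[1][1]++ -> VV[1]=[0, 4, 1, 0], msg_vec=[0, 4, 1, 0]; VV[2]=max(VV[2],msg_vec) then VV[2][2]++ -> VV[2]=[0, 4, 4, 2]
Event 7: SEND 3->1: VV[3][3]++ -> VV[3]=[0, 3, 1, 3], msg_vec=[0, 3, 1, 3]; VV[1]=max(VV[1],msg_vec) then VV[1][1]++ -> VV[1]=[0, 5, 1, 3]
Event 3 stamp: [0, 3, 1, 0]
Event 4 stamp: [0, 0, 2, 0]
[0, 3, 1, 0] <= [0, 0, 2, 0]? False
[0, 0, 2, 0] <= [0, 3, 1, 0]? False
Relation: concurrent

Answer: concurrent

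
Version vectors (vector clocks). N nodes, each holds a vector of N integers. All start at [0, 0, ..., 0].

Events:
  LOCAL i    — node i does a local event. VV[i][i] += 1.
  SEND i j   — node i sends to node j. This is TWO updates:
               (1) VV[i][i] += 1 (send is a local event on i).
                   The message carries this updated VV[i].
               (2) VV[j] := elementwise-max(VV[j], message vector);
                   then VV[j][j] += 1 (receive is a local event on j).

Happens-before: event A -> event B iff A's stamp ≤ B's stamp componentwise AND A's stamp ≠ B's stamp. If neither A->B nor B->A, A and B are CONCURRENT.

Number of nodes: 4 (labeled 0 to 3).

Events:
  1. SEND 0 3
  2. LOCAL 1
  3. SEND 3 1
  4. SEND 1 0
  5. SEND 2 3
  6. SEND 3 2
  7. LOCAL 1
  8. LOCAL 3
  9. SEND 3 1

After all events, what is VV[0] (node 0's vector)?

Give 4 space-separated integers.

Answer: 2 3 0 2

Derivation:
Initial: VV[0]=[0, 0, 0, 0]
Initial: VV[1]=[0, 0, 0, 0]
Initial: VV[2]=[0, 0, 0, 0]
Initial: VV[3]=[0, 0, 0, 0]
Event 1: SEND 0->3: VV[0][0]++ -> VV[0]=[1, 0, 0, 0], msg_vec=[1, 0, 0, 0]; VV[3]=max(VV[3],msg_vec) then VV[3][3]++ -> VV[3]=[1, 0, 0, 1]
Event 2: LOCAL 1: VV[1][1]++ -> VV[1]=[0, 1, 0, 0]
Event 3: SEND 3->1: VV[3][3]++ -> VV[3]=[1, 0, 0, 2], msg_vec=[1, 0, 0, 2]; VV[1]=max(VV[1],msg_vec) then VV[1][1]++ -> VV[1]=[1, 2, 0, 2]
Event 4: SEND 1->0: VV[1][1]++ -> VV[1]=[1, 3, 0, 2], msg_vec=[1, 3, 0, 2]; VV[0]=max(VV[0],msg_vec) then VV[0][0]++ -> VV[0]=[2, 3, 0, 2]
Event 5: SEND 2->3: VV[2][2]++ -> VV[2]=[0, 0, 1, 0], msg_vec=[0, 0, 1, 0]; VV[3]=max(VV[3],msg_vec) then VV[3][3]++ -> VV[3]=[1, 0, 1, 3]
Event 6: SEND 3->2: VV[3][3]++ -> VV[3]=[1, 0, 1, 4], msg_vec=[1, 0, 1, 4]; VV[2]=max(VV[2],msg_vec) then VV[2][2]++ -> VV[2]=[1, 0, 2, 4]
Event 7: LOCAL 1: VV[1][1]++ -> VV[1]=[1, 4, 0, 2]
Event 8: LOCAL 3: VV[3][3]++ -> VV[3]=[1, 0, 1, 5]
Event 9: SEND 3->1: VV[3][3]++ -> VV[3]=[1, 0, 1, 6], msg_vec=[1, 0, 1, 6]; VV[1]=max(VV[1],msg_vec) then VV[1][1]++ -> VV[1]=[1, 5, 1, 6]
Final vectors: VV[0]=[2, 3, 0, 2]; VV[1]=[1, 5, 1, 6]; VV[2]=[1, 0, 2, 4]; VV[3]=[1, 0, 1, 6]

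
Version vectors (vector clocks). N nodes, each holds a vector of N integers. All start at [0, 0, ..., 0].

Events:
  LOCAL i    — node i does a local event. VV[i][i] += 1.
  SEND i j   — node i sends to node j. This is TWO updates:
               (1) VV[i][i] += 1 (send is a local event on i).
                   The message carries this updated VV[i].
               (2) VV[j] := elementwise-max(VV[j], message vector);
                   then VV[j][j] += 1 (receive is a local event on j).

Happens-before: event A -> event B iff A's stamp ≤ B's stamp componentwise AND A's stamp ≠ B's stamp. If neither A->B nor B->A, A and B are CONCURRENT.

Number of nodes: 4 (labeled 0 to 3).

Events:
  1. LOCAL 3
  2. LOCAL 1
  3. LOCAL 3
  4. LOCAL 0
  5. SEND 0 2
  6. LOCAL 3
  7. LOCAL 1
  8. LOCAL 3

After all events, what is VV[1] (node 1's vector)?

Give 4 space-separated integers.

Initial: VV[0]=[0, 0, 0, 0]
Initial: VV[1]=[0, 0, 0, 0]
Initial: VV[2]=[0, 0, 0, 0]
Initial: VV[3]=[0, 0, 0, 0]
Event 1: LOCAL 3: VV[3][3]++ -> VV[3]=[0, 0, 0, 1]
Event 2: LOCAL 1: VV[1][1]++ -> VV[1]=[0, 1, 0, 0]
Event 3: LOCAL 3: VV[3][3]++ -> VV[3]=[0, 0, 0, 2]
Event 4: LOCAL 0: VV[0][0]++ -> VV[0]=[1, 0, 0, 0]
Event 5: SEND 0->2: VV[0][0]++ -> VV[0]=[2, 0, 0, 0], msg_vec=[2, 0, 0, 0]; VV[2]=max(VV[2],msg_vec) then VV[2][2]++ -> VV[2]=[2, 0, 1, 0]
Event 6: LOCAL 3: VV[3][3]++ -> VV[3]=[0, 0, 0, 3]
Event 7: LOCAL 1: VV[1][1]++ -> VV[1]=[0, 2, 0, 0]
Event 8: LOCAL 3: VV[3][3]++ -> VV[3]=[0, 0, 0, 4]
Final vectors: VV[0]=[2, 0, 0, 0]; VV[1]=[0, 2, 0, 0]; VV[2]=[2, 0, 1, 0]; VV[3]=[0, 0, 0, 4]

Answer: 0 2 0 0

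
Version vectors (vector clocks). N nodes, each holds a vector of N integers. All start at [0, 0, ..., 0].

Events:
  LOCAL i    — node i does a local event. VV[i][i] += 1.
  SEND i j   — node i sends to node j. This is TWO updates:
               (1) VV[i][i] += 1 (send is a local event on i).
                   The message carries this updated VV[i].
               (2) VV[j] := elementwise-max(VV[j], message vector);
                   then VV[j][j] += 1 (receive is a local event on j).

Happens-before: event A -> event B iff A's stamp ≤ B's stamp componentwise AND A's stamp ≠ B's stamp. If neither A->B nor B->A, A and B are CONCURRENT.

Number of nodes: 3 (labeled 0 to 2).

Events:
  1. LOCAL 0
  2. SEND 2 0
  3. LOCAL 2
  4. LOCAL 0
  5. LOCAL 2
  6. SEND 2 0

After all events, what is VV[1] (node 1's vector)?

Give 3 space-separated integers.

Initial: VV[0]=[0, 0, 0]
Initial: VV[1]=[0, 0, 0]
Initial: VV[2]=[0, 0, 0]
Event 1: LOCAL 0: VV[0][0]++ -> VV[0]=[1, 0, 0]
Event 2: SEND 2->0: VV[2][2]++ -> VV[2]=[0, 0, 1], msg_vec=[0, 0, 1]; VV[0]=max(VV[0],msg_vec) then VV[0][0]++ -> VV[0]=[2, 0, 1]
Event 3: LOCAL 2: VV[2][2]++ -> VV[2]=[0, 0, 2]
Event 4: LOCAL 0: VV[0][0]++ -> VV[0]=[3, 0, 1]
Event 5: LOCAL 2: VV[2][2]++ -> VV[2]=[0, 0, 3]
Event 6: SEND 2->0: VV[2][2]++ -> VV[2]=[0, 0, 4], msg_vec=[0, 0, 4]; VV[0]=max(VV[0],msg_vec) then VV[0][0]++ -> VV[0]=[4, 0, 4]
Final vectors: VV[0]=[4, 0, 4]; VV[1]=[0, 0, 0]; VV[2]=[0, 0, 4]

Answer: 0 0 0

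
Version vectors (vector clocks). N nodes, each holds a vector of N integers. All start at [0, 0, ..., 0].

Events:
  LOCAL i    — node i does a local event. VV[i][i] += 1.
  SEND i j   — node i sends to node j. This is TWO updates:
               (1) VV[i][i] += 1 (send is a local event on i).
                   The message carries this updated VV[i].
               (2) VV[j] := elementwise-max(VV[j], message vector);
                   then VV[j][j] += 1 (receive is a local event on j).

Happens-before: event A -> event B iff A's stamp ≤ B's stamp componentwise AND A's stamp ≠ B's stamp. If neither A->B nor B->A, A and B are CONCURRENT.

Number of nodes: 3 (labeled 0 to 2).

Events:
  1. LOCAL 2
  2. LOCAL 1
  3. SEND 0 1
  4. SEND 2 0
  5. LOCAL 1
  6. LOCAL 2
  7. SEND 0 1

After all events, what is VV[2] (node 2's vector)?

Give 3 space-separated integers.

Answer: 0 0 3

Derivation:
Initial: VV[0]=[0, 0, 0]
Initial: VV[1]=[0, 0, 0]
Initial: VV[2]=[0, 0, 0]
Event 1: LOCAL 2: VV[2][2]++ -> VV[2]=[0, 0, 1]
Event 2: LOCAL 1: VV[1][1]++ -> VV[1]=[0, 1, 0]
Event 3: SEND 0->1: VV[0][0]++ -> VV[0]=[1, 0, 0], msg_vec=[1, 0, 0]; VV[1]=max(VV[1],msg_vec) then VV[1][1]++ -> VV[1]=[1, 2, 0]
Event 4: SEND 2->0: VV[2][2]++ -> VV[2]=[0, 0, 2], msg_vec=[0, 0, 2]; VV[0]=max(VV[0],msg_vec) then VV[0][0]++ -> VV[0]=[2, 0, 2]
Event 5: LOCAL 1: VV[1][1]++ -> VV[1]=[1, 3, 0]
Event 6: LOCAL 2: VV[2][2]++ -> VV[2]=[0, 0, 3]
Event 7: SEND 0->1: VV[0][0]++ -> VV[0]=[3, 0, 2], msg_vec=[3, 0, 2]; VV[1]=max(VV[1],msg_vec) then VV[1][1]++ -> VV[1]=[3, 4, 2]
Final vectors: VV[0]=[3, 0, 2]; VV[1]=[3, 4, 2]; VV[2]=[0, 0, 3]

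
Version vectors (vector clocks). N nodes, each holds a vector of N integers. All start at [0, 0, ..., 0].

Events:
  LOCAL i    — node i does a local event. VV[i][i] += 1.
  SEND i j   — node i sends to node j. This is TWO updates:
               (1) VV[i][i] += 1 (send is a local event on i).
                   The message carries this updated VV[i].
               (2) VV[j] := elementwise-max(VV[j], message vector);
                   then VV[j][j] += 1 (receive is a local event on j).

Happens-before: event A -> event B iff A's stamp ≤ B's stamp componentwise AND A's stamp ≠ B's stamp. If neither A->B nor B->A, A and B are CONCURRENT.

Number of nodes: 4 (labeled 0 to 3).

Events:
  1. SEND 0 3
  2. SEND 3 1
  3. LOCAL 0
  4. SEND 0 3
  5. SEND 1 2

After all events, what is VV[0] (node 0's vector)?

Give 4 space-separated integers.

Answer: 3 0 0 0

Derivation:
Initial: VV[0]=[0, 0, 0, 0]
Initial: VV[1]=[0, 0, 0, 0]
Initial: VV[2]=[0, 0, 0, 0]
Initial: VV[3]=[0, 0, 0, 0]
Event 1: SEND 0->3: VV[0][0]++ -> VV[0]=[1, 0, 0, 0], msg_vec=[1, 0, 0, 0]; VV[3]=max(VV[3],msg_vec) then VV[3][3]++ -> VV[3]=[1, 0, 0, 1]
Event 2: SEND 3->1: VV[3][3]++ -> VV[3]=[1, 0, 0, 2], msg_vec=[1, 0, 0, 2]; VV[1]=max(VV[1],msg_vec) then VV[1][1]++ -> VV[1]=[1, 1, 0, 2]
Event 3: LOCAL 0: VV[0][0]++ -> VV[0]=[2, 0, 0, 0]
Event 4: SEND 0->3: VV[0][0]++ -> VV[0]=[3, 0, 0, 0], msg_vec=[3, 0, 0, 0]; VV[3]=max(VV[3],msg_vec) then VV[3][3]++ -> VV[3]=[3, 0, 0, 3]
Event 5: SEND 1->2: VV[1][1]++ -> VV[1]=[1, 2, 0, 2], msg_vec=[1, 2, 0, 2]; VV[2]=max(VV[2],msg_vec) then VV[2][2]++ -> VV[2]=[1, 2, 1, 2]
Final vectors: VV[0]=[3, 0, 0, 0]; VV[1]=[1, 2, 0, 2]; VV[2]=[1, 2, 1, 2]; VV[3]=[3, 0, 0, 3]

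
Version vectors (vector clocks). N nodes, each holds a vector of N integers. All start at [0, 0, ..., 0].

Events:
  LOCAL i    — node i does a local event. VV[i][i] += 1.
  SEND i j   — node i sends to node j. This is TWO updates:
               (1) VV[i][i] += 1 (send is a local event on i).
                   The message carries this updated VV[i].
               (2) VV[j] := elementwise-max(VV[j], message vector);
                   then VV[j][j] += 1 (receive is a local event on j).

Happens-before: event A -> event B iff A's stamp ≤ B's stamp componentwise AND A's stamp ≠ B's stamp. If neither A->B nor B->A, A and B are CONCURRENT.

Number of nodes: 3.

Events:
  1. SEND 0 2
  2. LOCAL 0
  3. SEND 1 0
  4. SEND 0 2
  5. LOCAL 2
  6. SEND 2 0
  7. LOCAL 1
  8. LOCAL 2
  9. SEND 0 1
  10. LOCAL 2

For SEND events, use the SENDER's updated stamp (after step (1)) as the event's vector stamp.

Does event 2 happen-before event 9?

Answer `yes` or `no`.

Answer: yes

Derivation:
Initial: VV[0]=[0, 0, 0]
Initial: VV[1]=[0, 0, 0]
Initial: VV[2]=[0, 0, 0]
Event 1: SEND 0->2: VV[0][0]++ -> VV[0]=[1, 0, 0], msg_vec=[1, 0, 0]; VV[2]=max(VV[2],msg_vec) then VV[2][2]++ -> VV[2]=[1, 0, 1]
Event 2: LOCAL 0: VV[0][0]++ -> VV[0]=[2, 0, 0]
Event 3: SEND 1->0: VV[1][1]++ -> VV[1]=[0, 1, 0], msg_vec=[0, 1, 0]; VV[0]=max(VV[0],msg_vec) then VV[0][0]++ -> VV[0]=[3, 1, 0]
Event 4: SEND 0->2: VV[0][0]++ -> VV[0]=[4, 1, 0], msg_vec=[4, 1, 0]; VV[2]=max(VV[2],msg_vec) then VV[2][2]++ -> VV[2]=[4, 1, 2]
Event 5: LOCAL 2: VV[2][2]++ -> VV[2]=[4, 1, 3]
Event 6: SEND 2->0: VV[2][2]++ -> VV[2]=[4, 1, 4], msg_vec=[4, 1, 4]; VV[0]=max(VV[0],msg_vec) then VV[0][0]++ -> VV[0]=[5, 1, 4]
Event 7: LOCAL 1: VV[1][1]++ -> VV[1]=[0, 2, 0]
Event 8: LOCAL 2: VV[2][2]++ -> VV[2]=[4, 1, 5]
Event 9: SEND 0->1: VV[0][0]++ -> VV[0]=[6, 1, 4], msg_vec=[6, 1, 4]; VV[1]=max(VV[1],msg_vec) then VV[1][1]++ -> VV[1]=[6, 3, 4]
Event 10: LOCAL 2: VV[2][2]++ -> VV[2]=[4, 1, 6]
Event 2 stamp: [2, 0, 0]
Event 9 stamp: [6, 1, 4]
[2, 0, 0] <= [6, 1, 4]? True. Equal? False. Happens-before: True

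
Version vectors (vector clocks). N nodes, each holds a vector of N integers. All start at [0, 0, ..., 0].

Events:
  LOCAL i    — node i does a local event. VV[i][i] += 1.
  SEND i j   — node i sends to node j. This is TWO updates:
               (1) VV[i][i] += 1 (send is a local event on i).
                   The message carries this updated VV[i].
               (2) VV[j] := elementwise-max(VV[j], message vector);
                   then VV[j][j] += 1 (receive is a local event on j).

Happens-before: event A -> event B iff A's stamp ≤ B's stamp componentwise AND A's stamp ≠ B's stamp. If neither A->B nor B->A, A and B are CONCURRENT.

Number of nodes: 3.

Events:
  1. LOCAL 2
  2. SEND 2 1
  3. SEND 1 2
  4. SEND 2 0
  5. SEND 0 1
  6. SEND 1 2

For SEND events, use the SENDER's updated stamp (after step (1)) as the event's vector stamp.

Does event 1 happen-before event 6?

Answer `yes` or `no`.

Answer: yes

Derivation:
Initial: VV[0]=[0, 0, 0]
Initial: VV[1]=[0, 0, 0]
Initial: VV[2]=[0, 0, 0]
Event 1: LOCAL 2: VV[2][2]++ -> VV[2]=[0, 0, 1]
Event 2: SEND 2->1: VV[2][2]++ -> VV[2]=[0, 0, 2], msg_vec=[0, 0, 2]; VV[1]=max(VV[1],msg_vec) then VV[1][1]++ -> VV[1]=[0, 1, 2]
Event 3: SEND 1->2: VV[1][1]++ -> VV[1]=[0, 2, 2], msg_vec=[0, 2, 2]; VV[2]=max(VV[2],msg_vec) then VV[2][2]++ -> VV[2]=[0, 2, 3]
Event 4: SEND 2->0: VV[2][2]++ -> VV[2]=[0, 2, 4], msg_vec=[0, 2, 4]; VV[0]=max(VV[0],msg_vec) then VV[0][0]++ -> VV[0]=[1, 2, 4]
Event 5: SEND 0->1: VV[0][0]++ -> VV[0]=[2, 2, 4], msg_vec=[2, 2, 4]; VV[1]=max(VV[1],msg_vec) then VV[1][1]++ -> VV[1]=[2, 3, 4]
Event 6: SEND 1->2: VV[1][1]++ -> VV[1]=[2, 4, 4], msg_vec=[2, 4, 4]; VV[2]=max(VV[2],msg_vec) then VV[2][2]++ -> VV[2]=[2, 4, 5]
Event 1 stamp: [0, 0, 1]
Event 6 stamp: [2, 4, 4]
[0, 0, 1] <= [2, 4, 4]? True. Equal? False. Happens-before: True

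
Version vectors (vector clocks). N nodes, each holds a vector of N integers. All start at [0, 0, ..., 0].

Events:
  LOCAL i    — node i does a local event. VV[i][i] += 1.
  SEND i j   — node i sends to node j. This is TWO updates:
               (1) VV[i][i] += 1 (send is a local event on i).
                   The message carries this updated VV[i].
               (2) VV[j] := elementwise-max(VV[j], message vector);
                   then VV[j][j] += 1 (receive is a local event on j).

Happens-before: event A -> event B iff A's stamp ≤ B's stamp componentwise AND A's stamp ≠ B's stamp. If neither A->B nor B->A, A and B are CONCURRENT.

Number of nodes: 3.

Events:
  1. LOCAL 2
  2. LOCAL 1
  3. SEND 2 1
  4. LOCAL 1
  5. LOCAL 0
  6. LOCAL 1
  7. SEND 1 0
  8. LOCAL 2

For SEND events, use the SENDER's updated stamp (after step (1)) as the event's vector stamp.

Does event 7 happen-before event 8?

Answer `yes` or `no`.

Initial: VV[0]=[0, 0, 0]
Initial: VV[1]=[0, 0, 0]
Initial: VV[2]=[0, 0, 0]
Event 1: LOCAL 2: VV[2][2]++ -> VV[2]=[0, 0, 1]
Event 2: LOCAL 1: VV[1][1]++ -> VV[1]=[0, 1, 0]
Event 3: SEND 2->1: VV[2][2]++ -> VV[2]=[0, 0, 2], msg_vec=[0, 0, 2]; VV[1]=max(VV[1],msg_vec) then VV[1][1]++ -> VV[1]=[0, 2, 2]
Event 4: LOCAL 1: VV[1][1]++ -> VV[1]=[0, 3, 2]
Event 5: LOCAL 0: VV[0][0]++ -> VV[0]=[1, 0, 0]
Event 6: LOCAL 1: VV[1][1]++ -> VV[1]=[0, 4, 2]
Event 7: SEND 1->0: VV[1][1]++ -> VV[1]=[0, 5, 2], msg_vec=[0, 5, 2]; VV[0]=max(VV[0],msg_vec) then VV[0][0]++ -> VV[0]=[2, 5, 2]
Event 8: LOCAL 2: VV[2][2]++ -> VV[2]=[0, 0, 3]
Event 7 stamp: [0, 5, 2]
Event 8 stamp: [0, 0, 3]
[0, 5, 2] <= [0, 0, 3]? False. Equal? False. Happens-before: False

Answer: no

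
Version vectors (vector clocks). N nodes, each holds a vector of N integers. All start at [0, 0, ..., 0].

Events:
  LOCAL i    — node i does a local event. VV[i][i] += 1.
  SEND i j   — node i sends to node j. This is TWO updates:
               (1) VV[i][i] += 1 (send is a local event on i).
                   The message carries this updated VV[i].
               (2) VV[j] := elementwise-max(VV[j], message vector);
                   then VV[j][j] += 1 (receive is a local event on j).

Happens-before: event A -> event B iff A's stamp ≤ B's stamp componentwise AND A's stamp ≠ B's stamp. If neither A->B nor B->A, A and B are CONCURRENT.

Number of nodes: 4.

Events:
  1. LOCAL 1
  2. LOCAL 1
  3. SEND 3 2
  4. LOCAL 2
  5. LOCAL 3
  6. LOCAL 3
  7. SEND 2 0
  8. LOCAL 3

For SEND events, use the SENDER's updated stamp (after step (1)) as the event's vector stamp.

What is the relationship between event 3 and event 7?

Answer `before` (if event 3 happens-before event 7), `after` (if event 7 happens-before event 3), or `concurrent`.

Initial: VV[0]=[0, 0, 0, 0]
Initial: VV[1]=[0, 0, 0, 0]
Initial: VV[2]=[0, 0, 0, 0]
Initial: VV[3]=[0, 0, 0, 0]
Event 1: LOCAL 1: VV[1][1]++ -> VV[1]=[0, 1, 0, 0]
Event 2: LOCAL 1: VV[1][1]++ -> VV[1]=[0, 2, 0, 0]
Event 3: SEND 3->2: VV[3][3]++ -> VV[3]=[0, 0, 0, 1], msg_vec=[0, 0, 0, 1]; VV[2]=max(VV[2],msg_vec) then VV[2][2]++ -> VV[2]=[0, 0, 1, 1]
Event 4: LOCAL 2: VV[2][2]++ -> VV[2]=[0, 0, 2, 1]
Event 5: LOCAL 3: VV[3][3]++ -> VV[3]=[0, 0, 0, 2]
Event 6: LOCAL 3: VV[3][3]++ -> VV[3]=[0, 0, 0, 3]
Event 7: SEND 2->0: VV[2][2]++ -> VV[2]=[0, 0, 3, 1], msg_vec=[0, 0, 3, 1]; VV[0]=max(VV[0],msg_vec) then VV[0][0]++ -> VV[0]=[1, 0, 3, 1]
Event 8: LOCAL 3: VV[3][3]++ -> VV[3]=[0, 0, 0, 4]
Event 3 stamp: [0, 0, 0, 1]
Event 7 stamp: [0, 0, 3, 1]
[0, 0, 0, 1] <= [0, 0, 3, 1]? True
[0, 0, 3, 1] <= [0, 0, 0, 1]? False
Relation: before

Answer: before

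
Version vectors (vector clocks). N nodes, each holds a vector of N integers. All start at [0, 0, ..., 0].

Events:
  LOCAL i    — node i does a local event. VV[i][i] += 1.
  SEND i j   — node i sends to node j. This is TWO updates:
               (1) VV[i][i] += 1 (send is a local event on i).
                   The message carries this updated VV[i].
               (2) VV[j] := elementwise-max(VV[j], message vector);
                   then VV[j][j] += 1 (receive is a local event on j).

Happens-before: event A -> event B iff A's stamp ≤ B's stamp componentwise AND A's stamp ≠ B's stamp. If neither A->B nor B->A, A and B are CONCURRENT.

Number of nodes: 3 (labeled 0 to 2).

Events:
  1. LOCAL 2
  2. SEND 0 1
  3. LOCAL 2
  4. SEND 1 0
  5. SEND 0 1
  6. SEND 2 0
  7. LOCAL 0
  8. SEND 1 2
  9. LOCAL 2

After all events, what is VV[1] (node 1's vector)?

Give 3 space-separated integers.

Answer: 3 4 0

Derivation:
Initial: VV[0]=[0, 0, 0]
Initial: VV[1]=[0, 0, 0]
Initial: VV[2]=[0, 0, 0]
Event 1: LOCAL 2: VV[2][2]++ -> VV[2]=[0, 0, 1]
Event 2: SEND 0->1: VV[0][0]++ -> VV[0]=[1, 0, 0], msg_vec=[1, 0, 0]; VV[1]=max(VV[1],msg_vec) then VV[1][1]++ -> VV[1]=[1, 1, 0]
Event 3: LOCAL 2: VV[2][2]++ -> VV[2]=[0, 0, 2]
Event 4: SEND 1->0: VV[1][1]++ -> VV[1]=[1, 2, 0], msg_vec=[1, 2, 0]; VV[0]=max(VV[0],msg_vec) then VV[0][0]++ -> VV[0]=[2, 2, 0]
Event 5: SEND 0->1: VV[0][0]++ -> VV[0]=[3, 2, 0], msg_vec=[3, 2, 0]; VV[1]=max(VV[1],msg_vec) then VV[1][1]++ -> VV[1]=[3, 3, 0]
Event 6: SEND 2->0: VV[2][2]++ -> VV[2]=[0, 0, 3], msg_vec=[0, 0, 3]; VV[0]=max(VV[0],msg_vec) then VV[0][0]++ -> VV[0]=[4, 2, 3]
Event 7: LOCAL 0: VV[0][0]++ -> VV[0]=[5, 2, 3]
Event 8: SEND 1->2: VV[1][1]++ -> VV[1]=[3, 4, 0], msg_vec=[3, 4, 0]; VV[2]=max(VV[2],msg_vec) then VV[2][2]++ -> VV[2]=[3, 4, 4]
Event 9: LOCAL 2: VV[2][2]++ -> VV[2]=[3, 4, 5]
Final vectors: VV[0]=[5, 2, 3]; VV[1]=[3, 4, 0]; VV[2]=[3, 4, 5]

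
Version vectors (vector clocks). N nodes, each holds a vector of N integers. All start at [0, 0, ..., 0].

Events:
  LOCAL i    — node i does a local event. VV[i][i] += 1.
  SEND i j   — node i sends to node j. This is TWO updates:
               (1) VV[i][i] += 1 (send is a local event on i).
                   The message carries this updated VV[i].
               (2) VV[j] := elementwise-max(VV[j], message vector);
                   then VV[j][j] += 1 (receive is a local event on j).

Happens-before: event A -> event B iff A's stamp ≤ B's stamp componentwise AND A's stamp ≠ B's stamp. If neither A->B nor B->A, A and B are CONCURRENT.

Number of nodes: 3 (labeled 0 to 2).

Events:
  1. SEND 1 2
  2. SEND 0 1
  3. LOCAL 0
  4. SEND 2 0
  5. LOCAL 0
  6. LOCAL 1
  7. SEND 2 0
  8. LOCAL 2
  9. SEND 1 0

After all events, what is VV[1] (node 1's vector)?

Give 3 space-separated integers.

Answer: 1 4 0

Derivation:
Initial: VV[0]=[0, 0, 0]
Initial: VV[1]=[0, 0, 0]
Initial: VV[2]=[0, 0, 0]
Event 1: SEND 1->2: VV[1][1]++ -> VV[1]=[0, 1, 0], msg_vec=[0, 1, 0]; VV[2]=max(VV[2],msg_vec) then VV[2][2]++ -> VV[2]=[0, 1, 1]
Event 2: SEND 0->1: VV[0][0]++ -> VV[0]=[1, 0, 0], msg_vec=[1, 0, 0]; VV[1]=max(VV[1],msg_vec) then VV[1][1]++ -> VV[1]=[1, 2, 0]
Event 3: LOCAL 0: VV[0][0]++ -> VV[0]=[2, 0, 0]
Event 4: SEND 2->0: VV[2][2]++ -> VV[2]=[0, 1, 2], msg_vec=[0, 1, 2]; VV[0]=max(VV[0],msg_vec) then VV[0][0]++ -> VV[0]=[3, 1, 2]
Event 5: LOCAL 0: VV[0][0]++ -> VV[0]=[4, 1, 2]
Event 6: LOCAL 1: VV[1][1]++ -> VV[1]=[1, 3, 0]
Event 7: SEND 2->0: VV[2][2]++ -> VV[2]=[0, 1, 3], msg_vec=[0, 1, 3]; VV[0]=max(VV[0],msg_vec) then VV[0][0]++ -> VV[0]=[5, 1, 3]
Event 8: LOCAL 2: VV[2][2]++ -> VV[2]=[0, 1, 4]
Event 9: SEND 1->0: VV[1][1]++ -> VV[1]=[1, 4, 0], msg_vec=[1, 4, 0]; VV[0]=max(VV[0],msg_vec) then VV[0][0]++ -> VV[0]=[6, 4, 3]
Final vectors: VV[0]=[6, 4, 3]; VV[1]=[1, 4, 0]; VV[2]=[0, 1, 4]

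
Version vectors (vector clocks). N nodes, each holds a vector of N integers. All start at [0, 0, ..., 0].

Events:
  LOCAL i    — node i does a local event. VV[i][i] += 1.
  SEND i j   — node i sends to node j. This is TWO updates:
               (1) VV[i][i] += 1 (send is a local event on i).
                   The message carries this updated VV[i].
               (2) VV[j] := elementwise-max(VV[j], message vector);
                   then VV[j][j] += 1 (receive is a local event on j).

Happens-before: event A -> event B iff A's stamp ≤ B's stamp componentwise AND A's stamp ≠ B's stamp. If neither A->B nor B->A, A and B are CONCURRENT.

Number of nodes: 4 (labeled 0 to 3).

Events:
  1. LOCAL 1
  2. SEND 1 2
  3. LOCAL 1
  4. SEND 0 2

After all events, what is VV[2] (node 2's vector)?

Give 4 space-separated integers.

Initial: VV[0]=[0, 0, 0, 0]
Initial: VV[1]=[0, 0, 0, 0]
Initial: VV[2]=[0, 0, 0, 0]
Initial: VV[3]=[0, 0, 0, 0]
Event 1: LOCAL 1: VV[1][1]++ -> VV[1]=[0, 1, 0, 0]
Event 2: SEND 1->2: VV[1][1]++ -> VV[1]=[0, 2, 0, 0], msg_vec=[0, 2, 0, 0]; VV[2]=max(VV[2],msg_vec) then VV[2][2]++ -> VV[2]=[0, 2, 1, 0]
Event 3: LOCAL 1: VV[1][1]++ -> VV[1]=[0, 3, 0, 0]
Event 4: SEND 0->2: VV[0][0]++ -> VV[0]=[1, 0, 0, 0], msg_vec=[1, 0, 0, 0]; VV[2]=max(VV[2],msg_vec) then VV[2][2]++ -> VV[2]=[1, 2, 2, 0]
Final vectors: VV[0]=[1, 0, 0, 0]; VV[1]=[0, 3, 0, 0]; VV[2]=[1, 2, 2, 0]; VV[3]=[0, 0, 0, 0]

Answer: 1 2 2 0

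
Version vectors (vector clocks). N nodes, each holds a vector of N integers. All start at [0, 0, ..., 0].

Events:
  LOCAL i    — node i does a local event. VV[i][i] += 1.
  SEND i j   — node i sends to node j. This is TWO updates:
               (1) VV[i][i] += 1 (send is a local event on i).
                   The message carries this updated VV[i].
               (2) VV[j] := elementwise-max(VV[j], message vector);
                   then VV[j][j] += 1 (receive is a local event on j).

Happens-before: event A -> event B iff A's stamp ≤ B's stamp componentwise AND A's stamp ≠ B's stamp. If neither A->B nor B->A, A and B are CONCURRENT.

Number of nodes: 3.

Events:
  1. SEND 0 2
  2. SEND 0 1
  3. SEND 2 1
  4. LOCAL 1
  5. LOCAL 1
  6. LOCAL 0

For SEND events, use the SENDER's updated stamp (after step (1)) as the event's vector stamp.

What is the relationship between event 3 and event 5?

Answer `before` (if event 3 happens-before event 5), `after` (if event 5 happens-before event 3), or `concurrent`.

Answer: before

Derivation:
Initial: VV[0]=[0, 0, 0]
Initial: VV[1]=[0, 0, 0]
Initial: VV[2]=[0, 0, 0]
Event 1: SEND 0->2: VV[0][0]++ -> VV[0]=[1, 0, 0], msg_vec=[1, 0, 0]; VV[2]=max(VV[2],msg_vec) then VV[2][2]++ -> VV[2]=[1, 0, 1]
Event 2: SEND 0->1: VV[0][0]++ -> VV[0]=[2, 0, 0], msg_vec=[2, 0, 0]; VV[1]=max(VV[1],msg_vec) then VV[1][1]++ -> VV[1]=[2, 1, 0]
Event 3: SEND 2->1: VV[2][2]++ -> VV[2]=[1, 0, 2], msg_vec=[1, 0, 2]; VV[1]=max(VV[1],msg_vec) then VV[1][1]++ -> VV[1]=[2, 2, 2]
Event 4: LOCAL 1: VV[1][1]++ -> VV[1]=[2, 3, 2]
Event 5: LOCAL 1: VV[1][1]++ -> VV[1]=[2, 4, 2]
Event 6: LOCAL 0: VV[0][0]++ -> VV[0]=[3, 0, 0]
Event 3 stamp: [1, 0, 2]
Event 5 stamp: [2, 4, 2]
[1, 0, 2] <= [2, 4, 2]? True
[2, 4, 2] <= [1, 0, 2]? False
Relation: before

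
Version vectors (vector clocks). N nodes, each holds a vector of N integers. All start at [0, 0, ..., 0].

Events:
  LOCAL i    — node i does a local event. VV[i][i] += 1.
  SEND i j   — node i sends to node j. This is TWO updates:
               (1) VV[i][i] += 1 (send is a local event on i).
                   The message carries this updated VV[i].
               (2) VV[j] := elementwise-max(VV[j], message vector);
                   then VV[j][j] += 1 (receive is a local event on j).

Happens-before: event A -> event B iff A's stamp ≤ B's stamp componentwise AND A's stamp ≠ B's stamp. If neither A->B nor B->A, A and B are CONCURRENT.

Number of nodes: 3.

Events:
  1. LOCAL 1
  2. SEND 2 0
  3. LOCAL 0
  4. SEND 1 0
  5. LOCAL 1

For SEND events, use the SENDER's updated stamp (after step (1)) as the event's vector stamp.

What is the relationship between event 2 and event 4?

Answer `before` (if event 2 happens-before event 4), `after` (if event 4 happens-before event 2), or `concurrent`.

Answer: concurrent

Derivation:
Initial: VV[0]=[0, 0, 0]
Initial: VV[1]=[0, 0, 0]
Initial: VV[2]=[0, 0, 0]
Event 1: LOCAL 1: VV[1][1]++ -> VV[1]=[0, 1, 0]
Event 2: SEND 2->0: VV[2][2]++ -> VV[2]=[0, 0, 1], msg_vec=[0, 0, 1]; VV[0]=max(VV[0],msg_vec) then VV[0][0]++ -> VV[0]=[1, 0, 1]
Event 3: LOCAL 0: VV[0][0]++ -> VV[0]=[2, 0, 1]
Event 4: SEND 1->0: VV[1][1]++ -> VV[1]=[0, 2, 0], msg_vec=[0, 2, 0]; VV[0]=max(VV[0],msg_vec) then VV[0][0]++ -> VV[0]=[3, 2, 1]
Event 5: LOCAL 1: VV[1][1]++ -> VV[1]=[0, 3, 0]
Event 2 stamp: [0, 0, 1]
Event 4 stamp: [0, 2, 0]
[0, 0, 1] <= [0, 2, 0]? False
[0, 2, 0] <= [0, 0, 1]? False
Relation: concurrent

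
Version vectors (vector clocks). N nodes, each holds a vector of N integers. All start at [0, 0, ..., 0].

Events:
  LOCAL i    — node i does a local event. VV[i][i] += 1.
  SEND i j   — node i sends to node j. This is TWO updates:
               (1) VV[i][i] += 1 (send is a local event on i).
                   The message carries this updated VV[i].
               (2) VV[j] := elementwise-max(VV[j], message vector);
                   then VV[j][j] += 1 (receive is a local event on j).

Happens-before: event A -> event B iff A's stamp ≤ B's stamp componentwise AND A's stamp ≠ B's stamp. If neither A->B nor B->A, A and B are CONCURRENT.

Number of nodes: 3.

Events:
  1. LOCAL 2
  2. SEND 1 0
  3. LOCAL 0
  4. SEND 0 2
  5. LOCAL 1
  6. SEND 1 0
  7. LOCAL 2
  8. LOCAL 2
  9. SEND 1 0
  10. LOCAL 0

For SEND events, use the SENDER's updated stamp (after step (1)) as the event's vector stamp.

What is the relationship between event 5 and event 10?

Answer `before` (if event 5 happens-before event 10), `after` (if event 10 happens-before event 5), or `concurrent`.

Answer: before

Derivation:
Initial: VV[0]=[0, 0, 0]
Initial: VV[1]=[0, 0, 0]
Initial: VV[2]=[0, 0, 0]
Event 1: LOCAL 2: VV[2][2]++ -> VV[2]=[0, 0, 1]
Event 2: SEND 1->0: VV[1][1]++ -> VV[1]=[0, 1, 0], msg_vec=[0, 1, 0]; VV[0]=max(VV[0],msg_vec) then VV[0][0]++ -> VV[0]=[1, 1, 0]
Event 3: LOCAL 0: VV[0][0]++ -> VV[0]=[2, 1, 0]
Event 4: SEND 0->2: VV[0][0]++ -> VV[0]=[3, 1, 0], msg_vec=[3, 1, 0]; VV[2]=max(VV[2],msg_vec) then VV[2][2]++ -> VV[2]=[3, 1, 2]
Event 5: LOCAL 1: VV[1][1]++ -> VV[1]=[0, 2, 0]
Event 6: SEND 1->0: VV[1][1]++ -> VV[1]=[0, 3, 0], msg_vec=[0, 3, 0]; VV[0]=max(VV[0],msg_vec) then VV[0][0]++ -> VV[0]=[4, 3, 0]
Event 7: LOCAL 2: VV[2][2]++ -> VV[2]=[3, 1, 3]
Event 8: LOCAL 2: VV[2][2]++ -> VV[2]=[3, 1, 4]
Event 9: SEND 1->0: VV[1][1]++ -> VV[1]=[0, 4, 0], msg_vec=[0, 4, 0]; VV[0]=max(VV[0],msg_vec) then VV[0][0]++ -> VV[0]=[5, 4, 0]
Event 10: LOCAL 0: VV[0][0]++ -> VV[0]=[6, 4, 0]
Event 5 stamp: [0, 2, 0]
Event 10 stamp: [6, 4, 0]
[0, 2, 0] <= [6, 4, 0]? True
[6, 4, 0] <= [0, 2, 0]? False
Relation: before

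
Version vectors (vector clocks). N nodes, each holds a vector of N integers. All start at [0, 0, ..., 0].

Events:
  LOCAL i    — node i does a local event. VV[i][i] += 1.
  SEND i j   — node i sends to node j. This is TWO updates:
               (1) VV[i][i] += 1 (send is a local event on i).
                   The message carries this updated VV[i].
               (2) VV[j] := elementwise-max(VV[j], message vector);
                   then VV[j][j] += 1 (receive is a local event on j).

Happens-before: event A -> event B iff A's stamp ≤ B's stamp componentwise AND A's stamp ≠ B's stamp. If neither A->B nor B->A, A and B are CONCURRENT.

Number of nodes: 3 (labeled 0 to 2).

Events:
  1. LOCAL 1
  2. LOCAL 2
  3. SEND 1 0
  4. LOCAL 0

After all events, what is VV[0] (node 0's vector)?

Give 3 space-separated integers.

Answer: 2 2 0

Derivation:
Initial: VV[0]=[0, 0, 0]
Initial: VV[1]=[0, 0, 0]
Initial: VV[2]=[0, 0, 0]
Event 1: LOCAL 1: VV[1][1]++ -> VV[1]=[0, 1, 0]
Event 2: LOCAL 2: VV[2][2]++ -> VV[2]=[0, 0, 1]
Event 3: SEND 1->0: VV[1][1]++ -> VV[1]=[0, 2, 0], msg_vec=[0, 2, 0]; VV[0]=max(VV[0],msg_vec) then VV[0][0]++ -> VV[0]=[1, 2, 0]
Event 4: LOCAL 0: VV[0][0]++ -> VV[0]=[2, 2, 0]
Final vectors: VV[0]=[2, 2, 0]; VV[1]=[0, 2, 0]; VV[2]=[0, 0, 1]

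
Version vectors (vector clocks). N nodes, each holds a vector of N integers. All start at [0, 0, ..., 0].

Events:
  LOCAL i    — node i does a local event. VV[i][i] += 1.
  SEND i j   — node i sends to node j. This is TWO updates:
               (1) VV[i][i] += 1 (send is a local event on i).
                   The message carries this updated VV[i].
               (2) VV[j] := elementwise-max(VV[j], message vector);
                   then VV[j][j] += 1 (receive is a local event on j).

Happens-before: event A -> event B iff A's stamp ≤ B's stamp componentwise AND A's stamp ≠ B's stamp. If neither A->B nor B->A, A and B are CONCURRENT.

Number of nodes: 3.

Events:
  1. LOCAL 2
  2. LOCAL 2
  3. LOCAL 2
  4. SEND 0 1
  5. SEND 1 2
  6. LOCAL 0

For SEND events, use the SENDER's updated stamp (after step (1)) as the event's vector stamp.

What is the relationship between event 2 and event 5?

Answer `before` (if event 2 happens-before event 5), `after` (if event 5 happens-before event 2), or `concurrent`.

Answer: concurrent

Derivation:
Initial: VV[0]=[0, 0, 0]
Initial: VV[1]=[0, 0, 0]
Initial: VV[2]=[0, 0, 0]
Event 1: LOCAL 2: VV[2][2]++ -> VV[2]=[0, 0, 1]
Event 2: LOCAL 2: VV[2][2]++ -> VV[2]=[0, 0, 2]
Event 3: LOCAL 2: VV[2][2]++ -> VV[2]=[0, 0, 3]
Event 4: SEND 0->1: VV[0][0]++ -> VV[0]=[1, 0, 0], msg_vec=[1, 0, 0]; VV[1]=max(VV[1],msg_vec) then VV[1][1]++ -> VV[1]=[1, 1, 0]
Event 5: SEND 1->2: VV[1][1]++ -> VV[1]=[1, 2, 0], msg_vec=[1, 2, 0]; VV[2]=max(VV[2],msg_vec) then VV[2][2]++ -> VV[2]=[1, 2, 4]
Event 6: LOCAL 0: VV[0][0]++ -> VV[0]=[2, 0, 0]
Event 2 stamp: [0, 0, 2]
Event 5 stamp: [1, 2, 0]
[0, 0, 2] <= [1, 2, 0]? False
[1, 2, 0] <= [0, 0, 2]? False
Relation: concurrent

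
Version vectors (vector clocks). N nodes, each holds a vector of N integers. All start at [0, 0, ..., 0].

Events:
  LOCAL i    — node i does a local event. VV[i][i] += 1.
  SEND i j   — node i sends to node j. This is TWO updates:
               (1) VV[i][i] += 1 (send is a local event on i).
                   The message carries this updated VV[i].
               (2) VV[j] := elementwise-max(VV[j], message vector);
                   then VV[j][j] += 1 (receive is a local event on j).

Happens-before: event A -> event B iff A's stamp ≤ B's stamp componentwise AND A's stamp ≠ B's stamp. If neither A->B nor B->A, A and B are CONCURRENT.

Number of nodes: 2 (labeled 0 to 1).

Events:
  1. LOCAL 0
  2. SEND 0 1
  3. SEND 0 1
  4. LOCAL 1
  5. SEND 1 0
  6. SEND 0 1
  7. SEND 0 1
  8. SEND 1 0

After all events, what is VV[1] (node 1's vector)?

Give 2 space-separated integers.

Initial: VV[0]=[0, 0]
Initial: VV[1]=[0, 0]
Event 1: LOCAL 0: VV[0][0]++ -> VV[0]=[1, 0]
Event 2: SEND 0->1: VV[0][0]++ -> VV[0]=[2, 0], msg_vec=[2, 0]; VV[1]=max(VV[1],msg_vec) then VV[1][1]++ -> VV[1]=[2, 1]
Event 3: SEND 0->1: VV[0][0]++ -> VV[0]=[3, 0], msg_vec=[3, 0]; VV[1]=max(VV[1],msg_vec) then VV[1][1]++ -> VV[1]=[3, 2]
Event 4: LOCAL 1: VV[1][1]++ -> VV[1]=[3, 3]
Event 5: SEND 1->0: VV[1][1]++ -> VV[1]=[3, 4], msg_vec=[3, 4]; VV[0]=max(VV[0],msg_vec) then VV[0][0]++ -> VV[0]=[4, 4]
Event 6: SEND 0->1: VV[0][0]++ -> VV[0]=[5, 4], msg_vec=[5, 4]; VV[1]=max(VV[1],msg_vec) then VV[1][1]++ -> VV[1]=[5, 5]
Event 7: SEND 0->1: VV[0][0]++ -> VV[0]=[6, 4], msg_vec=[6, 4]; VV[1]=max(VV[1],msg_vec) then VV[1][1]++ -> VV[1]=[6, 6]
Event 8: SEND 1->0: VV[1][1]++ -> VV[1]=[6, 7], msg_vec=[6, 7]; VV[0]=max(VV[0],msg_vec) then VV[0][0]++ -> VV[0]=[7, 7]
Final vectors: VV[0]=[7, 7]; VV[1]=[6, 7]

Answer: 6 7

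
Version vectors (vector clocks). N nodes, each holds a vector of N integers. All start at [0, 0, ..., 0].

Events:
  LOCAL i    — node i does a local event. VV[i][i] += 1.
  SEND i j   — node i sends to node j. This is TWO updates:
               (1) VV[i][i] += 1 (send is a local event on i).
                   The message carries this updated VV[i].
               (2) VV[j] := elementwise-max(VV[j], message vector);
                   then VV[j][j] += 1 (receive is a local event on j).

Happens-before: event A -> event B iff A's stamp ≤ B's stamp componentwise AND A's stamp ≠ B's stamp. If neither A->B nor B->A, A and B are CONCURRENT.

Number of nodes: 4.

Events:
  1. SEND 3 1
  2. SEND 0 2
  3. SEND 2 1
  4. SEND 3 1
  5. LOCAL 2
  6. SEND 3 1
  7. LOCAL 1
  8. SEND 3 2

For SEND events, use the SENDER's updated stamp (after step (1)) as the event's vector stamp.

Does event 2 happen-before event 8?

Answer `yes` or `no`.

Initial: VV[0]=[0, 0, 0, 0]
Initial: VV[1]=[0, 0, 0, 0]
Initial: VV[2]=[0, 0, 0, 0]
Initial: VV[3]=[0, 0, 0, 0]
Event 1: SEND 3->1: VV[3][3]++ -> VV[3]=[0, 0, 0, 1], msg_vec=[0, 0, 0, 1]; VV[1]=max(VV[1],msg_vec) then VV[1][1]++ -> VV[1]=[0, 1, 0, 1]
Event 2: SEND 0->2: VV[0][0]++ -> VV[0]=[1, 0, 0, 0], msg_vec=[1, 0, 0, 0]; VV[2]=max(VV[2],msg_vec) then VV[2][2]++ -> VV[2]=[1, 0, 1, 0]
Event 3: SEND 2->1: VV[2][2]++ -> VV[2]=[1, 0, 2, 0], msg_vec=[1, 0, 2, 0]; VV[1]=max(VV[1],msg_vec) then VV[1][1]++ -> VV[1]=[1, 2, 2, 1]
Event 4: SEND 3->1: VV[3][3]++ -> VV[3]=[0, 0, 0, 2], msg_vec=[0, 0, 0, 2]; VV[1]=max(VV[1],msg_vec) then VV[1][1]++ -> VV[1]=[1, 3, 2, 2]
Event 5: LOCAL 2: VV[2][2]++ -> VV[2]=[1, 0, 3, 0]
Event 6: SEND 3->1: VV[3][3]++ -> VV[3]=[0, 0, 0, 3], msg_vec=[0, 0, 0, 3]; VV[1]=max(VV[1],msg_vec) then VV[1][1]++ -> VV[1]=[1, 4, 2, 3]
Event 7: LOCAL 1: VV[1][1]++ -> VV[1]=[1, 5, 2, 3]
Event 8: SEND 3->2: VV[3][3]++ -> VV[3]=[0, 0, 0, 4], msg_vec=[0, 0, 0, 4]; VV[2]=max(VV[2],msg_vec) then VV[2][2]++ -> VV[2]=[1, 0, 4, 4]
Event 2 stamp: [1, 0, 0, 0]
Event 8 stamp: [0, 0, 0, 4]
[1, 0, 0, 0] <= [0, 0, 0, 4]? False. Equal? False. Happens-before: False

Answer: no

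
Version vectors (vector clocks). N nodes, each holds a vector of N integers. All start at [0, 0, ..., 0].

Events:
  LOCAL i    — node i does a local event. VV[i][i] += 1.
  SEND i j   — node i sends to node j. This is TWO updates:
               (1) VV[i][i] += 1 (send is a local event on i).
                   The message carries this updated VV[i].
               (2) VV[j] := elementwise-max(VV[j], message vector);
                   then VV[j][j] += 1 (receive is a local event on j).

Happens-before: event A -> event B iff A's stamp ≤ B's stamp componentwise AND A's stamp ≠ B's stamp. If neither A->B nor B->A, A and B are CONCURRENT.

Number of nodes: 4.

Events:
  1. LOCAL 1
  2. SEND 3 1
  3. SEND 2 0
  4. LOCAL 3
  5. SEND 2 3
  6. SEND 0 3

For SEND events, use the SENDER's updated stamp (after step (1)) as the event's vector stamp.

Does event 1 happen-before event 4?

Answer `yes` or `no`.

Initial: VV[0]=[0, 0, 0, 0]
Initial: VV[1]=[0, 0, 0, 0]
Initial: VV[2]=[0, 0, 0, 0]
Initial: VV[3]=[0, 0, 0, 0]
Event 1: LOCAL 1: VV[1][1]++ -> VV[1]=[0, 1, 0, 0]
Event 2: SEND 3->1: VV[3][3]++ -> VV[3]=[0, 0, 0, 1], msg_vec=[0, 0, 0, 1]; VV[1]=max(VV[1],msg_vec) then VV[1][1]++ -> VV[1]=[0, 2, 0, 1]
Event 3: SEND 2->0: VV[2][2]++ -> VV[2]=[0, 0, 1, 0], msg_vec=[0, 0, 1, 0]; VV[0]=max(VV[0],msg_vec) then VV[0][0]++ -> VV[0]=[1, 0, 1, 0]
Event 4: LOCAL 3: VV[3][3]++ -> VV[3]=[0, 0, 0, 2]
Event 5: SEND 2->3: VV[2][2]++ -> VV[2]=[0, 0, 2, 0], msg_vec=[0, 0, 2, 0]; VV[3]=max(VV[3],msg_vec) then VV[3][3]++ -> VV[3]=[0, 0, 2, 3]
Event 6: SEND 0->3: VV[0][0]++ -> VV[0]=[2, 0, 1, 0], msg_vec=[2, 0, 1, 0]; VV[3]=max(VV[3],msg_vec) then VV[3][3]++ -> VV[3]=[2, 0, 2, 4]
Event 1 stamp: [0, 1, 0, 0]
Event 4 stamp: [0, 0, 0, 2]
[0, 1, 0, 0] <= [0, 0, 0, 2]? False. Equal? False. Happens-before: False

Answer: no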